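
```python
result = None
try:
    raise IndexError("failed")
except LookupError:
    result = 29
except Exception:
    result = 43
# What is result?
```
29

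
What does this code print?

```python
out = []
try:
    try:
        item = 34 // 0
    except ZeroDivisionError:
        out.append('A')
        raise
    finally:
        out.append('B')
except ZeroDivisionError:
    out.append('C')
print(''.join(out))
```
ABC

finally runs before re-raised exception propagates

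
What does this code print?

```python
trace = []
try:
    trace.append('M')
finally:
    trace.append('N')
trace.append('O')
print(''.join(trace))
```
MNO

try/finally without except, no exception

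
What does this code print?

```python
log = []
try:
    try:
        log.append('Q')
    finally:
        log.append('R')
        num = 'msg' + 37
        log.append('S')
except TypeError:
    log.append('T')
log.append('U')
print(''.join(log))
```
QRTU

Exception in inner finally caught by outer except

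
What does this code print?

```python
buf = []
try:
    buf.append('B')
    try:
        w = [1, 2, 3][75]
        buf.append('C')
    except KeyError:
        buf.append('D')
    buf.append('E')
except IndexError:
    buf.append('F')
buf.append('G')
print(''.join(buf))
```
BFG

Inner handler doesn't match, propagates to outer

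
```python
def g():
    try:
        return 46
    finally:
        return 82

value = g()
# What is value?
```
82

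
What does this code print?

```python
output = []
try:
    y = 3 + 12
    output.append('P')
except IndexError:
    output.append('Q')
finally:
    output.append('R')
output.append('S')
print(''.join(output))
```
PRS

finally runs after normal execution too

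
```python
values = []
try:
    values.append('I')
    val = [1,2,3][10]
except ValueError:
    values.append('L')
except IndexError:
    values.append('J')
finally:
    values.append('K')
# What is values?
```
['I', 'J', 'K']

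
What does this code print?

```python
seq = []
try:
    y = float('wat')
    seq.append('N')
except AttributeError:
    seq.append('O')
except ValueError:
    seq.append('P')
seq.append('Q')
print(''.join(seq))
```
PQ

ValueError is caught by its specific handler, not AttributeError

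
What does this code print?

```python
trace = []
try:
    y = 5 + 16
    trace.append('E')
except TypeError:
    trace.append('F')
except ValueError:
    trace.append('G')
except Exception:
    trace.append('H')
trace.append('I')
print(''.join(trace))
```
EI

No exception, try block completes normally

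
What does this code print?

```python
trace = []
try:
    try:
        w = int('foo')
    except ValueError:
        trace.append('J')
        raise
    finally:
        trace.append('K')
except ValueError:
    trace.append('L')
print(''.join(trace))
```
JKL

finally runs before re-raised exception propagates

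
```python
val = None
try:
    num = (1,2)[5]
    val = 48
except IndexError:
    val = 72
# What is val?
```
72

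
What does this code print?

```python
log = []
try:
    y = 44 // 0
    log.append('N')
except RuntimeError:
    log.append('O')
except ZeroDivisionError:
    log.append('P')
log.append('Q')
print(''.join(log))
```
PQ

ZeroDivisionError is caught by its specific handler, not RuntimeError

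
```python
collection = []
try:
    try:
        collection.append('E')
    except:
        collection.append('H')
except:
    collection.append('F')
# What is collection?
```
['E']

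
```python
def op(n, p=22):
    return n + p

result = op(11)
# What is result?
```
33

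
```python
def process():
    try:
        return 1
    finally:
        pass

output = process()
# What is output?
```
1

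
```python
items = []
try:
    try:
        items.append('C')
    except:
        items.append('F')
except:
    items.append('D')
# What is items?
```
['C']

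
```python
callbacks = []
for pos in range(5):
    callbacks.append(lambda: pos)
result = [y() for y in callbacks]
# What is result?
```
[4, 4, 4, 4, 4]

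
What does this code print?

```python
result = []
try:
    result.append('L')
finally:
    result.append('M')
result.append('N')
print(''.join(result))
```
LMN

try/finally without except, no exception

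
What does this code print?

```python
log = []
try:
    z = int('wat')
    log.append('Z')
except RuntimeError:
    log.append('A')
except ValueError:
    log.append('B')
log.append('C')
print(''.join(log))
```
BC

ValueError is caught by its specific handler, not RuntimeError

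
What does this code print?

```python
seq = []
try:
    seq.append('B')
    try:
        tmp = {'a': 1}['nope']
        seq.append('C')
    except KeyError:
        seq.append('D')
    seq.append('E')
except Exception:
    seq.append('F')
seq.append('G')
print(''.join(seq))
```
BDEG

Inner exception caught by inner handler, outer continues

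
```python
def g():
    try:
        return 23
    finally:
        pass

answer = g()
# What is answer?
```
23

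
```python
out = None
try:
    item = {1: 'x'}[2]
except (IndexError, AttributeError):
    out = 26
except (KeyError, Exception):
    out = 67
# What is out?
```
67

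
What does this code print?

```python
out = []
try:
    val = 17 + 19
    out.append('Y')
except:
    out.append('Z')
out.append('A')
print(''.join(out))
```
YA

No exception, try block completes normally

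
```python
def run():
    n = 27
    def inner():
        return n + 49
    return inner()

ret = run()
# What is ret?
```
76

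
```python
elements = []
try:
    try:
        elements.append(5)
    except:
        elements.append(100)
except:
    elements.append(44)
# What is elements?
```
[5]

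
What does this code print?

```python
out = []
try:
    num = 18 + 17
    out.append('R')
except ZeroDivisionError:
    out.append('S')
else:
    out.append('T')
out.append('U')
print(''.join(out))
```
RTU

else block runs when no exception occurs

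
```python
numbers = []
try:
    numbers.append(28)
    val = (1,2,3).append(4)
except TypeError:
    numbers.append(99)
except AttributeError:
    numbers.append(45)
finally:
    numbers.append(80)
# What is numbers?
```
[28, 45, 80]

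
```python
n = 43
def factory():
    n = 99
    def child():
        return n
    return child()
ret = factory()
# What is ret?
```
99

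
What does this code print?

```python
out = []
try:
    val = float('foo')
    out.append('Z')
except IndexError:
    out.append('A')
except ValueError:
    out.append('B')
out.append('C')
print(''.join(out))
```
BC

ValueError is caught by its specific handler, not IndexError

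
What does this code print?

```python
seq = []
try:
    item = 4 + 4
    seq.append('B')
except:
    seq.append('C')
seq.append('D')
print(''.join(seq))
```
BD

No exception, try block completes normally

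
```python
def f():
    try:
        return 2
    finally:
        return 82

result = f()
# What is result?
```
82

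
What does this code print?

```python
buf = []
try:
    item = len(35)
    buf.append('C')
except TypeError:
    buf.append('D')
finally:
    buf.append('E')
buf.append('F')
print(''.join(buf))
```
DEF

finally always runs, even after exception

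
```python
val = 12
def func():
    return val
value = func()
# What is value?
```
12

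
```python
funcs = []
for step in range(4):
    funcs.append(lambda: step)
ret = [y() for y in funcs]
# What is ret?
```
[3, 3, 3, 3]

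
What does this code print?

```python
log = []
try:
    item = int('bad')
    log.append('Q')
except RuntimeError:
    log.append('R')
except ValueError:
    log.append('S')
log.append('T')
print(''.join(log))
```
ST

ValueError is caught by its specific handler, not RuntimeError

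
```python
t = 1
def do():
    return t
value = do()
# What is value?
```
1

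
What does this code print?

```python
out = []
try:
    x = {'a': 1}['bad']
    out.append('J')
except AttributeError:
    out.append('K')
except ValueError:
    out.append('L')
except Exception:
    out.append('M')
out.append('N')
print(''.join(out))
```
MN

KeyError not specifically caught, falls to Exception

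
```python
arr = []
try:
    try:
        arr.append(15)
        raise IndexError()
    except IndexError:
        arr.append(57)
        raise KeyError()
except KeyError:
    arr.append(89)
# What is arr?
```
[15, 57, 89]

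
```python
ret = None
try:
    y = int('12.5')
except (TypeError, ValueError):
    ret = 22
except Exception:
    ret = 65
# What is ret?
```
22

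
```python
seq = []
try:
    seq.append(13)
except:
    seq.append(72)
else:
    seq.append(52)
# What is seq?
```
[13, 52]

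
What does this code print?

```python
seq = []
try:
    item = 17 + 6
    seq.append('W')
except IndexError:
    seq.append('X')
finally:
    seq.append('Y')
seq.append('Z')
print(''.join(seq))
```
WYZ

finally runs after normal execution too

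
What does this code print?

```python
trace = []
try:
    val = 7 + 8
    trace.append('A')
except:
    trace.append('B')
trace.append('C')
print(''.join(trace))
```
AC

No exception, try block completes normally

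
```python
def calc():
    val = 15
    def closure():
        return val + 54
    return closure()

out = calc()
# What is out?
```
69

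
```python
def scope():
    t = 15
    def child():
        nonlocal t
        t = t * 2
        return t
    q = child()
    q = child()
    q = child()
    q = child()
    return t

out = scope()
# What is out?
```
240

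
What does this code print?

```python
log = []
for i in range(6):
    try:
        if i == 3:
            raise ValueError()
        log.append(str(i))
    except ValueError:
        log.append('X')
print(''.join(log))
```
012X45

Exception on i=3 caught, loop continues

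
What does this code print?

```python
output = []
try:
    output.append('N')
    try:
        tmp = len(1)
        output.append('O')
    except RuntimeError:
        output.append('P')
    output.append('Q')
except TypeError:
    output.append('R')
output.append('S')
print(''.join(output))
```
NRS

Inner handler doesn't match, propagates to outer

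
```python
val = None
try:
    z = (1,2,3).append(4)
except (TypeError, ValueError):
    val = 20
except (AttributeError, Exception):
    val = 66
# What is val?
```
66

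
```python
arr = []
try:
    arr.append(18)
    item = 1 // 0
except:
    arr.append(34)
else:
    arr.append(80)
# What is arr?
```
[18, 34]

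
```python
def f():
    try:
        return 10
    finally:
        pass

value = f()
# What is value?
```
10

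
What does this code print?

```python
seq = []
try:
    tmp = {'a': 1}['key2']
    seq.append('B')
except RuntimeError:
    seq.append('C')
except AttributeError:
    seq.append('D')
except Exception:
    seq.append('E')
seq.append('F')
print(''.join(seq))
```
EF

KeyError not specifically caught, falls to Exception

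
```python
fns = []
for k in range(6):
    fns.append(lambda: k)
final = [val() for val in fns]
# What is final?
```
[5, 5, 5, 5, 5, 5]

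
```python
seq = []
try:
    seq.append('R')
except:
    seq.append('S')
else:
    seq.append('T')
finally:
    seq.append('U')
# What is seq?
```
['R', 'T', 'U']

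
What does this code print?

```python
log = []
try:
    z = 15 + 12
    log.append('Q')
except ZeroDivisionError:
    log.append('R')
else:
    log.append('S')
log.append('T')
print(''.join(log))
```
QST

else block runs when no exception occurs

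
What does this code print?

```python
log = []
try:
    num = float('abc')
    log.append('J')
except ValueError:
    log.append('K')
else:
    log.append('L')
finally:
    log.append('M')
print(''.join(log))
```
KM

Exception: except runs, else skipped, finally runs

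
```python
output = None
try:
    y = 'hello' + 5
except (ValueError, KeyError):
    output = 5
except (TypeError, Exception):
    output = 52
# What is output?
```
52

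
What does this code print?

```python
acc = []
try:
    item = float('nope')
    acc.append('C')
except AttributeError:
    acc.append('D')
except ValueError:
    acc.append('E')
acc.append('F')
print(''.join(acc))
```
EF

ValueError is caught by its specific handler, not AttributeError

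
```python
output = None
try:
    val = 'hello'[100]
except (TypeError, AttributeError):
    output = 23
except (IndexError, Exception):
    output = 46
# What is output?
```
46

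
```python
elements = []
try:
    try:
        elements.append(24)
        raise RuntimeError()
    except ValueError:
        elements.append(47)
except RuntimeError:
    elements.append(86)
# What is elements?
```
[24, 86]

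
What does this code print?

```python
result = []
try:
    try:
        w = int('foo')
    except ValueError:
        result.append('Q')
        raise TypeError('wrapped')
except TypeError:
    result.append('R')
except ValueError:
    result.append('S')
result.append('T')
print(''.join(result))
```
QRT

TypeError raised and caught, original ValueError not re-raised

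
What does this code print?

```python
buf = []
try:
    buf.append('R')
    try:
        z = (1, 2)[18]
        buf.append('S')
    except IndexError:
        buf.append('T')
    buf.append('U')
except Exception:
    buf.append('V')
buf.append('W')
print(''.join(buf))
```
RTUW

Inner exception caught by inner handler, outer continues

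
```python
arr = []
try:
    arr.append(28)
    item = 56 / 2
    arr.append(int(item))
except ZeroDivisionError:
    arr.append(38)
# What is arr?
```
[28, 28]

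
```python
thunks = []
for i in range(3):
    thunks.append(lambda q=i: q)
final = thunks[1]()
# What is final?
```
1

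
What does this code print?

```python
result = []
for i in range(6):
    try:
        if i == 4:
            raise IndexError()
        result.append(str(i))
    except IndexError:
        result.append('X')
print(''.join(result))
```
0123X5

Exception on i=4 caught, loop continues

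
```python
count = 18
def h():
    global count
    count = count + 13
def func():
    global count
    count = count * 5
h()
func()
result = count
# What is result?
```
155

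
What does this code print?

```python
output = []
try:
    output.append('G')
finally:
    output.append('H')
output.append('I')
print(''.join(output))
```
GHI

try/finally without except, no exception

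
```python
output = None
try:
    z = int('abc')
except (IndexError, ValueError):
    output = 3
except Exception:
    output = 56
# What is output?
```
3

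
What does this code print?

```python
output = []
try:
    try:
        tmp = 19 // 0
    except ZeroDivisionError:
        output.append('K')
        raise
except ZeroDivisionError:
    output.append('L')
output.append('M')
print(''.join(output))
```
KLM

raise without argument re-raises current exception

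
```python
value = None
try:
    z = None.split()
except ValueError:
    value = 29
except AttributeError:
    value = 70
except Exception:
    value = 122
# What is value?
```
70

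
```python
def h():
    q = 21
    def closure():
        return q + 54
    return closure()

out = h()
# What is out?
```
75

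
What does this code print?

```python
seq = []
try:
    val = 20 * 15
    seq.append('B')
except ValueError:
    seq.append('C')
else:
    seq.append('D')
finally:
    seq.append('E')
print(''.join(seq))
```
BDE

else runs before finally when no exception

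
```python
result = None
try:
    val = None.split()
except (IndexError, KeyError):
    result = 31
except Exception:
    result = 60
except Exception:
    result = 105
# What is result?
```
60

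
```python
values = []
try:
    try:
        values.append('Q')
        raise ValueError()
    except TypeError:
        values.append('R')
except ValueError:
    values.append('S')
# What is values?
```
['Q', 'S']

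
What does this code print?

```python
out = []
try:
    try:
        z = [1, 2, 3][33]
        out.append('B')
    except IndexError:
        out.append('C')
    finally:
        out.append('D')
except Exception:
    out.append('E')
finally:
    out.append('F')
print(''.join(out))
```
CDF

Both finally blocks run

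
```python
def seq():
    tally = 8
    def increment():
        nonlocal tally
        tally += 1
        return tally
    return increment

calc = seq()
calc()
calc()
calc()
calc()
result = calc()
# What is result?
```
13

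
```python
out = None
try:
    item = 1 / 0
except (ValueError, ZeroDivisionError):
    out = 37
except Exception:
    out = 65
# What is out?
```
37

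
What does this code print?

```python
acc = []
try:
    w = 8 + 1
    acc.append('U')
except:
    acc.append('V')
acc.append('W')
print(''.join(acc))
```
UW

No exception, try block completes normally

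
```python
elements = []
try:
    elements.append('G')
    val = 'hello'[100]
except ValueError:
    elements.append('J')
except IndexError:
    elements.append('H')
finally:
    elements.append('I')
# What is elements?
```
['G', 'H', 'I']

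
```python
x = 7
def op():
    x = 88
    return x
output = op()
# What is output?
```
88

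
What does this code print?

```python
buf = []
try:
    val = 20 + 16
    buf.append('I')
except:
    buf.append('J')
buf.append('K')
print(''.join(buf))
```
IK

No exception, try block completes normally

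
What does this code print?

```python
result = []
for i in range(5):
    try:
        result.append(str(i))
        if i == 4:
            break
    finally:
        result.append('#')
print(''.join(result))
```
0#1#2#3#4#

finally runs even when breaking out of loop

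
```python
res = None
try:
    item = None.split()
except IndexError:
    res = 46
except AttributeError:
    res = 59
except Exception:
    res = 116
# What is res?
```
59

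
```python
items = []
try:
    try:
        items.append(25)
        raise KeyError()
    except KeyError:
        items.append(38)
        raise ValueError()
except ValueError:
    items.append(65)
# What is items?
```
[25, 38, 65]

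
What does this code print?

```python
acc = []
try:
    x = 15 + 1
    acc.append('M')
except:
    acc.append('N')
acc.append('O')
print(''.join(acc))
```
MO

No exception, try block completes normally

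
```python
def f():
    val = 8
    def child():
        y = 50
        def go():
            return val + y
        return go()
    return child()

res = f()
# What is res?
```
58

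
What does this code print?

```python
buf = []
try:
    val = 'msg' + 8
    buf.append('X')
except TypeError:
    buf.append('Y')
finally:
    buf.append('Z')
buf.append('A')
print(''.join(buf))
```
YZA

finally always runs, even after exception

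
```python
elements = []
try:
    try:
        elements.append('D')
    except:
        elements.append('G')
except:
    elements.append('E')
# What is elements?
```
['D']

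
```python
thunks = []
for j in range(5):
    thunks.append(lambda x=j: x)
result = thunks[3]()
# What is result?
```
3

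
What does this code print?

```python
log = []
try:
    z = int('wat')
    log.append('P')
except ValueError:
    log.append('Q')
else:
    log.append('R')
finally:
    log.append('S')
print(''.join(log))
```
QS

Exception: except runs, else skipped, finally runs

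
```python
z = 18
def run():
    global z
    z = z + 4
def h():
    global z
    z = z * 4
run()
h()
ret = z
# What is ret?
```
88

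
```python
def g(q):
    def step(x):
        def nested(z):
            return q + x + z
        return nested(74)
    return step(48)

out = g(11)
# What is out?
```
133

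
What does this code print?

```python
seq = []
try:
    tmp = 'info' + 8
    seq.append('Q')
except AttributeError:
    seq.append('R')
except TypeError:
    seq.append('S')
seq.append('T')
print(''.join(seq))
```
ST

TypeError is caught by its specific handler, not AttributeError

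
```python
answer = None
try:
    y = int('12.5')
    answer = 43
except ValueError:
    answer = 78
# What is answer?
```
78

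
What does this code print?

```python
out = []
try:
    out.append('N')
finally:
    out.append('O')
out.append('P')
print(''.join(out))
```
NOP

try/finally without except, no exception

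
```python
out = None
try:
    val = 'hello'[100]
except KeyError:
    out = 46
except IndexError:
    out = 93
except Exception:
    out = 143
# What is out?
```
93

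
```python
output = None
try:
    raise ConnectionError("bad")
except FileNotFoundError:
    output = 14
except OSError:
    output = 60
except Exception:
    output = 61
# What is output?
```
60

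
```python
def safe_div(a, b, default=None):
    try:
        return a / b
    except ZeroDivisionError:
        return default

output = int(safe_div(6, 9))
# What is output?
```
0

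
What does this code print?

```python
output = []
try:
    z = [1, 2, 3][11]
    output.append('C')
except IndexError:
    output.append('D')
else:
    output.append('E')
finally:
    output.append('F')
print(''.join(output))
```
DF

Exception: except runs, else skipped, finally runs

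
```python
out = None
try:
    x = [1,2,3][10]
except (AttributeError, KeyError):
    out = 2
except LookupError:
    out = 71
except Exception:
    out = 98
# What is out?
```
71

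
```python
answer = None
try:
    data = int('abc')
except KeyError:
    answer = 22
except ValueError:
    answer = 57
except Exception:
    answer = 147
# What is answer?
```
57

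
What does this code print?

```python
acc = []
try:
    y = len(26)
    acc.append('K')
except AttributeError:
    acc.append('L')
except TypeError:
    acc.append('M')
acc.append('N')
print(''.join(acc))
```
MN

TypeError is caught by its specific handler, not AttributeError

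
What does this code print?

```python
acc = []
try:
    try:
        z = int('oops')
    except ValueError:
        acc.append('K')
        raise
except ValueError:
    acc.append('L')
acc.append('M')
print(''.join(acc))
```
KLM

raise without argument re-raises current exception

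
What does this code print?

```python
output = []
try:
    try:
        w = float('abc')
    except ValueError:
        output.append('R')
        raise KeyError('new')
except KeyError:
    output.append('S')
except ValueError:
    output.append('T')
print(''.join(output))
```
RS

New KeyError raised, caught by outer KeyError handler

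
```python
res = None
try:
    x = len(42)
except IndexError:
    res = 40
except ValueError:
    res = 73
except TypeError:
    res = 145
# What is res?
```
145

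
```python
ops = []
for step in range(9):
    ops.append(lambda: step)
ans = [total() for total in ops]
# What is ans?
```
[8, 8, 8, 8, 8, 8, 8, 8, 8]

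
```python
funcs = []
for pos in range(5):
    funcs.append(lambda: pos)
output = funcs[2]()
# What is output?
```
4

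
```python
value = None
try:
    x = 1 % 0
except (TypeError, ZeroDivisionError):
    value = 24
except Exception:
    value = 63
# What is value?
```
24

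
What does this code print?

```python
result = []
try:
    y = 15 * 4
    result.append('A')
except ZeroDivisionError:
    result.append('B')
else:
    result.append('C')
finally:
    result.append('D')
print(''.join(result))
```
ACD

else runs before finally when no exception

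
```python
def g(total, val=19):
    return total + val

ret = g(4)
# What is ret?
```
23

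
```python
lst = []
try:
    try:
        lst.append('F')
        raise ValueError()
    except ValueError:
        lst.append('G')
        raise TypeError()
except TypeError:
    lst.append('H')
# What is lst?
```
['F', 'G', 'H']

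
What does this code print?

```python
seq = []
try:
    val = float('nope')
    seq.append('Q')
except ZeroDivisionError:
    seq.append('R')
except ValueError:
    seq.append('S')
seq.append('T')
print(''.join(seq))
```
ST

ValueError is caught by its specific handler, not ZeroDivisionError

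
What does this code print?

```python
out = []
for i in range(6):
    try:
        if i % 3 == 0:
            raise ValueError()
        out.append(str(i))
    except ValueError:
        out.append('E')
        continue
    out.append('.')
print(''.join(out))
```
E1.2.E4.5.

continue in except skips rest of loop body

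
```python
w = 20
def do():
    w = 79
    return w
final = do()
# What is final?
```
79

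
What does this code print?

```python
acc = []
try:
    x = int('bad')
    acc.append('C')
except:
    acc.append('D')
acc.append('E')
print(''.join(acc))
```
DE

Exception raised in try, caught by bare except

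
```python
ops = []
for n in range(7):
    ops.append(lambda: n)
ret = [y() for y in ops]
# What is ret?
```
[6, 6, 6, 6, 6, 6, 6]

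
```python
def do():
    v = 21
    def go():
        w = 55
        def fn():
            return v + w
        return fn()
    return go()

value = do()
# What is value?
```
76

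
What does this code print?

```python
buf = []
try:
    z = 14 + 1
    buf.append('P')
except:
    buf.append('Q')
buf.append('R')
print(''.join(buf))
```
PR

No exception, try block completes normally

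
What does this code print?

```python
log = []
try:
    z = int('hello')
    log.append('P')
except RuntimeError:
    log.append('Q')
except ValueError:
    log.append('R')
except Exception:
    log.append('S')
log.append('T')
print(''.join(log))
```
RT

ValueError matches before generic Exception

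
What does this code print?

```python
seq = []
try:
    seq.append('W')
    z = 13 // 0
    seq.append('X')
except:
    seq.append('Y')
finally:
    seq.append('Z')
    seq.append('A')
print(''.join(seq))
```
WYZA

Code before exception runs, then except, then all of finally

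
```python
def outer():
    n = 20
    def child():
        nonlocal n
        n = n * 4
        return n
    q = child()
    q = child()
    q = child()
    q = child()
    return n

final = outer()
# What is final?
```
5120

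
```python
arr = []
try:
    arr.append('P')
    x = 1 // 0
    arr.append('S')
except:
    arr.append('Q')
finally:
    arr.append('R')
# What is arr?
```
['P', 'Q', 'R']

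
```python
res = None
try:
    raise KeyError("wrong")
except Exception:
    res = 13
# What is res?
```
13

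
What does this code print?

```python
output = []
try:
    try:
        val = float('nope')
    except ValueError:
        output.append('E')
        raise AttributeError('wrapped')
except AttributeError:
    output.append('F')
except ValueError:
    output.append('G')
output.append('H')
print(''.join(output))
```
EFH

AttributeError raised and caught, original ValueError not re-raised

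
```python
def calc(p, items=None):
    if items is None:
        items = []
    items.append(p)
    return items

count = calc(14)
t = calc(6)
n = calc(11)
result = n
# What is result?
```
[11]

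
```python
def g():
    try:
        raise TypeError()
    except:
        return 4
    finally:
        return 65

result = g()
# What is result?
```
65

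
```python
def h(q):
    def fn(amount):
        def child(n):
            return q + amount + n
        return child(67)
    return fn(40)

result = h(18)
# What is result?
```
125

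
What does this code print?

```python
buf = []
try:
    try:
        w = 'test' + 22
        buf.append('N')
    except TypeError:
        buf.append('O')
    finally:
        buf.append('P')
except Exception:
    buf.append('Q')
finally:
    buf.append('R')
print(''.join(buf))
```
OPR

Both finally blocks run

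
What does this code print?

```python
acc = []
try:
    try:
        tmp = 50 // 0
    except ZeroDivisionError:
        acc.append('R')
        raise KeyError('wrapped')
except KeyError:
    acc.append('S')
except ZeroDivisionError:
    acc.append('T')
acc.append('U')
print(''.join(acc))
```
RSU

KeyError raised and caught, original ZeroDivisionError not re-raised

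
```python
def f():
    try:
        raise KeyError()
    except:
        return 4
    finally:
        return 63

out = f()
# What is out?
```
63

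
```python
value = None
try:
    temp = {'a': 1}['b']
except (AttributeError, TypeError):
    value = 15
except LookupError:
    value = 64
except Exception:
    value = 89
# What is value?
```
64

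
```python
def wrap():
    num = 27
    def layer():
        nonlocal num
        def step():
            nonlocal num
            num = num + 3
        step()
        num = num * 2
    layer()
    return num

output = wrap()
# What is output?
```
60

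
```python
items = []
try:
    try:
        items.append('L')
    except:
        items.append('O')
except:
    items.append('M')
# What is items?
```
['L']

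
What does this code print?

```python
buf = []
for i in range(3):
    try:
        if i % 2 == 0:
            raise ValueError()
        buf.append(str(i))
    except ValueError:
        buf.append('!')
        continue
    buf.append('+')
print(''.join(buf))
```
!1+!

continue in except skips rest of loop body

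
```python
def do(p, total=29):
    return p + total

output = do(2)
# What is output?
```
31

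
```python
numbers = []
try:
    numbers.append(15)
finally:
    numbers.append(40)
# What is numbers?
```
[15, 40]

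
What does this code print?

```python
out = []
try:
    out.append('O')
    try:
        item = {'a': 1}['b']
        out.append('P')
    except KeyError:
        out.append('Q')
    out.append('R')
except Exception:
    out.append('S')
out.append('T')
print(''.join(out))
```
OQRT

Inner exception caught by inner handler, outer continues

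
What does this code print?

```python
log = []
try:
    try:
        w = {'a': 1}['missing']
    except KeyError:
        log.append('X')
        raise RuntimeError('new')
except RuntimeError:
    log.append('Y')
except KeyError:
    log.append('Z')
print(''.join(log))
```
XY

New RuntimeError raised, caught by outer RuntimeError handler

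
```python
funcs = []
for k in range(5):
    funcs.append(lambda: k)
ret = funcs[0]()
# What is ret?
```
4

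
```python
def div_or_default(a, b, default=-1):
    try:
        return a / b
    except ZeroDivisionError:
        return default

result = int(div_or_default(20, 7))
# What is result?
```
2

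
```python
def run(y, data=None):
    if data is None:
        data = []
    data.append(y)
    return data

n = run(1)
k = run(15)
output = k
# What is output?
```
[15]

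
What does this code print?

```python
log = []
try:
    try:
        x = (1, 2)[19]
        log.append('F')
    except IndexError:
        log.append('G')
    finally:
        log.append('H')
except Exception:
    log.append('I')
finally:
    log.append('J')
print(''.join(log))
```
GHJ

Both finally blocks run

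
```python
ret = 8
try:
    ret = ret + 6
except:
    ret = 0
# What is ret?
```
14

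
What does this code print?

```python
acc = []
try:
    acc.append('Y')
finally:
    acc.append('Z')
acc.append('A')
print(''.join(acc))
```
YZA

try/finally without except, no exception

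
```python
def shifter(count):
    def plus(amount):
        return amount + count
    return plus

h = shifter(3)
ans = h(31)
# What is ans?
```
34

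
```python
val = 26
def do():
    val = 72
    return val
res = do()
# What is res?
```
72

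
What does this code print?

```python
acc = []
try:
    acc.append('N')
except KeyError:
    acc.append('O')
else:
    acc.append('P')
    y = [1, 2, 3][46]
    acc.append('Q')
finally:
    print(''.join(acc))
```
NP

Try succeeds, else appends 'P', IndexError in else is uncaught, finally prints before exception propagates ('Q' never appended)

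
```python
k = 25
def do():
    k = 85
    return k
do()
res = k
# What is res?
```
25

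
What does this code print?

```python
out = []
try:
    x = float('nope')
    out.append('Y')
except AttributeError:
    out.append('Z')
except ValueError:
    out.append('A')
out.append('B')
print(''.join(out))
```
AB

ValueError is caught by its specific handler, not AttributeError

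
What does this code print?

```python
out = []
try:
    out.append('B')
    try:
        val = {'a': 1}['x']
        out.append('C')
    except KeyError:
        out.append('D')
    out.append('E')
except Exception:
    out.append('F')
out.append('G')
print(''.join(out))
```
BDEG

Inner exception caught by inner handler, outer continues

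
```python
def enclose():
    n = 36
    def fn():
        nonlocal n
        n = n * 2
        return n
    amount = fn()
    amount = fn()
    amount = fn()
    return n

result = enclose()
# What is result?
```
288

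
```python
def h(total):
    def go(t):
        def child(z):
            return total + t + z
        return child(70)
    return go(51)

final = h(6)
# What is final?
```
127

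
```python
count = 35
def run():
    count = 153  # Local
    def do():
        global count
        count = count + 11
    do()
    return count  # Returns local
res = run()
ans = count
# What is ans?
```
46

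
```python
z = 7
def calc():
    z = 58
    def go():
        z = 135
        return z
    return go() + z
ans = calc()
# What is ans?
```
193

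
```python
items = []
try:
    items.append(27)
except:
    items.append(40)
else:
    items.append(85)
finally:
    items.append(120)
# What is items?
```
[27, 85, 120]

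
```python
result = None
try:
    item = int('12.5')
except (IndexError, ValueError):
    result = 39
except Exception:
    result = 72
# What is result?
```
39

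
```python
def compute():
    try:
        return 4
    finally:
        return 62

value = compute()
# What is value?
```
62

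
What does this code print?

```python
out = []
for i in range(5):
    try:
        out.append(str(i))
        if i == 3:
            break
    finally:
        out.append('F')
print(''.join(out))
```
0F1F2F3F

finally runs even when breaking out of loop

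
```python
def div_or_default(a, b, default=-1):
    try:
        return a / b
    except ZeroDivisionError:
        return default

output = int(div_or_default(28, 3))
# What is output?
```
9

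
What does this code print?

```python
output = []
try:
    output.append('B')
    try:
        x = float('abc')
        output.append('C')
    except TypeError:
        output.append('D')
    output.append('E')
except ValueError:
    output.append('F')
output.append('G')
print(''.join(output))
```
BFG

Inner handler doesn't match, propagates to outer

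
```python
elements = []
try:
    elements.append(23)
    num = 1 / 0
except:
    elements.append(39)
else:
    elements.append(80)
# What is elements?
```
[23, 39]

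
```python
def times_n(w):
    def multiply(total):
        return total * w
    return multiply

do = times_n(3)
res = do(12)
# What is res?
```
36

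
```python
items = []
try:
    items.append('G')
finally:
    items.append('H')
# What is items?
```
['G', 'H']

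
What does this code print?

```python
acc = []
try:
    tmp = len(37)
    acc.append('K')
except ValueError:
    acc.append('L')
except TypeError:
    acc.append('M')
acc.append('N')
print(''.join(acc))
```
MN

TypeError is caught by its specific handler, not ValueError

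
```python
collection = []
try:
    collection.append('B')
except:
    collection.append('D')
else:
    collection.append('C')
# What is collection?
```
['B', 'C']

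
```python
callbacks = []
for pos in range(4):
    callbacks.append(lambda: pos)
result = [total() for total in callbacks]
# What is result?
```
[3, 3, 3, 3]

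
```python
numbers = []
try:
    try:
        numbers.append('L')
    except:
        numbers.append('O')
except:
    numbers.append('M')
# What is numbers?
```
['L']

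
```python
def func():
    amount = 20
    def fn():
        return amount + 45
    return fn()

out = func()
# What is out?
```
65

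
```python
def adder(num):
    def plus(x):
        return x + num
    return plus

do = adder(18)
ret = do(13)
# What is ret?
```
31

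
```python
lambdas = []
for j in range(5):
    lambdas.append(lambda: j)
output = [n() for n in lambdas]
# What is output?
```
[4, 4, 4, 4, 4]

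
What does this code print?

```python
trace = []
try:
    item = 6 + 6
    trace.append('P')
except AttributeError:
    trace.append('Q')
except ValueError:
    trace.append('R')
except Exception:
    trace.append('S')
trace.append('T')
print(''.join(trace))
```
PT

No exception, try block completes normally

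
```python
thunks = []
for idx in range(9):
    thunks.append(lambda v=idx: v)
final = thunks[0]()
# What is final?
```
0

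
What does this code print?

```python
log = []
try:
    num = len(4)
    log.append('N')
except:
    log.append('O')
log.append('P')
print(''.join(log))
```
OP

Exception raised in try, caught by bare except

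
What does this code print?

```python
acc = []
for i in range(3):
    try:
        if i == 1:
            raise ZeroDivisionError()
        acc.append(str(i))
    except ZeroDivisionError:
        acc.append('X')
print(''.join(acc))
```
0X2

Exception on i=1 caught, loop continues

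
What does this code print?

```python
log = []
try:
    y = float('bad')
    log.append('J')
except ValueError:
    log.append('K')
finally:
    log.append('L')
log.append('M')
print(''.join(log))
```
KLM

finally always runs, even after exception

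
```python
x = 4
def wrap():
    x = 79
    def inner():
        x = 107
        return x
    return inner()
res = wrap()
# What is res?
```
107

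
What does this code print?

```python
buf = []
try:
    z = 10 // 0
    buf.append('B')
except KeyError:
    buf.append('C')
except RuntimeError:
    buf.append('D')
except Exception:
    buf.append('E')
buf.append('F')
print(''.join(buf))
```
EF

ZeroDivisionError not specifically caught, falls to Exception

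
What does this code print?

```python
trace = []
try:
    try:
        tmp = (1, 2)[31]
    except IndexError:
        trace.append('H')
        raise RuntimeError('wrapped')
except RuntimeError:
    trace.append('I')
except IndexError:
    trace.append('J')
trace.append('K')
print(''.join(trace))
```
HIK

RuntimeError raised and caught, original IndexError not re-raised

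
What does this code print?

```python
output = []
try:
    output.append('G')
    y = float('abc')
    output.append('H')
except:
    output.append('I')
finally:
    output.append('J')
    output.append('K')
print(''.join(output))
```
GIJK

Code before exception runs, then except, then all of finally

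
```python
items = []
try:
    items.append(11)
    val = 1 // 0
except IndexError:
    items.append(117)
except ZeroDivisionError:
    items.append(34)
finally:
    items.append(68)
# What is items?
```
[11, 34, 68]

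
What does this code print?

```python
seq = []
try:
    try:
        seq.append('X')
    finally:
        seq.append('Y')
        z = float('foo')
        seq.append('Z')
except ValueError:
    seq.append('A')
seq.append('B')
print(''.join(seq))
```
XYAB

Exception in inner finally caught by outer except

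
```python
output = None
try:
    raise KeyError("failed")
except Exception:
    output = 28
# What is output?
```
28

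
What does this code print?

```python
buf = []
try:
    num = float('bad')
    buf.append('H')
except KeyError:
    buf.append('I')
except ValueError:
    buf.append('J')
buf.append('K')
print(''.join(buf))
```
JK

ValueError is caught by its specific handler, not KeyError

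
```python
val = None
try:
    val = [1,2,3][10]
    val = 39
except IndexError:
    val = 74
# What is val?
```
74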